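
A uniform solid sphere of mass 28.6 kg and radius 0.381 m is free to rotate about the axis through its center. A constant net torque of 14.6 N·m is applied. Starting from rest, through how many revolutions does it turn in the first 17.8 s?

≈ 222 revolutions

I = (2/5)MR² = (2/5)(28.6)(0.381)² = 1.661 kg·m².
α = τ/I = 14.6/1.661 = 8.792 rad/s².
θ = ½αt² = ½(8.792)(17.8)² = 1393 rad.
Revolutions = θ/(2π) = 221.7.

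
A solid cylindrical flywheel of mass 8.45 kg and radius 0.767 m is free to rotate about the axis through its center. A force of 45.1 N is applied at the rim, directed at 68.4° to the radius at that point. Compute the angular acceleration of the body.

I = ½MR² = (1/2)(8.45)(0.767)² = 2.486 kg·m².
Only the tangential component produces torque: τ = F R sinθ = (45.1)(0.767) sin 68.4° = 32.16 N·m.
From τ = Iα: α = 32.16/2.486 = 12.94 rad/s².

α ≈ 12.9 rad/s²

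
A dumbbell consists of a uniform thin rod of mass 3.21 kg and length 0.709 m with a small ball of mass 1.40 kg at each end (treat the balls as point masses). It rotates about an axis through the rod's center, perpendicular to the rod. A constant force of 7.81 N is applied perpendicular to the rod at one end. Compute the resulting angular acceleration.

I_rod = (1/12)ML² = (1/12)(3.21)(0.709)² = 0.1345 kg·m².
I_balls = 2·m·(L/2)² = 2(1.40)(0.3545)² = 0.3519 kg·m².
Total I = 0.4863 kg·m².
τ = F·(L/2) = (7.81)(0.354) = 2.769 N·m.
α = τ/I = 2.769/0.4863 = 5.693 rad/s².

α ≈ 5.69 rad/s²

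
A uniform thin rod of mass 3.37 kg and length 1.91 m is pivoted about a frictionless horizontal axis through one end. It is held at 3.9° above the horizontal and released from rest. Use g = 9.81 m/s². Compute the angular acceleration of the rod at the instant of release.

α ≈ 7.69 rad/s²

About the pivot, I = (1/3)ML² = (1/3)(3.37)(1.91)² = 4.098 kg·m².
The weight acts at the center, a distance L/2 = 0.9550 m from the pivot; τ = Mg(L/2) cos 3.9° = 31.50 N·m.
α = τ/I = 31.50/4.098 = 7.686 rad/s².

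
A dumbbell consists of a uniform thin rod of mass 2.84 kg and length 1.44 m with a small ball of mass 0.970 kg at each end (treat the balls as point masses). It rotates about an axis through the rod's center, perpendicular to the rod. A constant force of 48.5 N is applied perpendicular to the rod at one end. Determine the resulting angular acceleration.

α ≈ 23.3 rad/s²

I_rod = (1/12)ML² = (1/12)(2.84)(1.44)² = 0.4908 kg·m².
I_balls = 2·m·(L/2)² = 2(0.970)(0.7200)² = 1.006 kg·m².
Total I = 1.496 kg·m².
τ = F·(L/2) = (48.5)(0.720) = 34.92 N·m.
α = τ/I = 34.92/1.496 = 23.34 rad/s².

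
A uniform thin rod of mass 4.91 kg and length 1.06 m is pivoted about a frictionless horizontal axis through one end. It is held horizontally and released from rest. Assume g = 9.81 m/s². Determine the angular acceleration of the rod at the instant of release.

α ≈ 13.9 rad/s²

About the pivot, I = (1/3)ML² = (1/3)(4.91)(1.06)² = 1.839 kg·m².
The weight acts at the center, a distance L/2 = 0.5300 m from the pivot; τ = Mg(L/2) = 25.53 N·m.
α = τ/I = 25.53/1.839 = 13.88 rad/s².
(Equivalently α = (3g/(2L)) = 13.88 rad/s².)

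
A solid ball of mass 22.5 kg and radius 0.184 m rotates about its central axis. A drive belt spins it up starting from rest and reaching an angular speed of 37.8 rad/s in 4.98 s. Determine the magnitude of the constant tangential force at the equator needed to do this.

F ≈ 12.6 N

I = (2/5)MR² = (2/5)(22.5)(0.184)² = 0.3047 kg·m².
α = Δω/Δt = (37.8 − 0)/4.98 = 7.590 rad/s².
The required torque is τ = Iα = (0.3047)(7.590) = 2.313 N·m.
A tangential force at the equator gives τ = FR, so F = τ/R = 2.313/0.184 = 12.57 N.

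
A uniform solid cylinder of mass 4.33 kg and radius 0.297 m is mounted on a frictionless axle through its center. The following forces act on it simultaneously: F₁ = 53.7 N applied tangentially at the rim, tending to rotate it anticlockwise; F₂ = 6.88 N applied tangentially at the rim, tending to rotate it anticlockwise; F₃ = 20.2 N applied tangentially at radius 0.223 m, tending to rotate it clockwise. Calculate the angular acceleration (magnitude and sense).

α ≈ 70.6 rad/s², anticlockwise

I = ½MR² = (1/2)(4.33)(0.297)² = 0.1910 kg·m².
Taking anticlockwise as positive: τ₁ = +(53.7)(0.297) = +15.95 N·m; τ₂ = +(6.88)(0.297) = +2.043 N·m; τ₃ = −(20.2)(0.223) = −4.505 N·m.
Net torque τ = 13.49 N·m.
α = τ/I = 13.49/0.1910 = 70.63 rad/s².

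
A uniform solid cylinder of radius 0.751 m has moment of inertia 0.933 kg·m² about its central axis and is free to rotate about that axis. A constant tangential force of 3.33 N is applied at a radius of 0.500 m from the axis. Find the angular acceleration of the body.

τ = F·r = (3.33)(0.500) = 1.665 N·m.
From τ = Iα: α = 1.665/0.9330 = 1.785 rad/s².

α ≈ 1.78 rad/s²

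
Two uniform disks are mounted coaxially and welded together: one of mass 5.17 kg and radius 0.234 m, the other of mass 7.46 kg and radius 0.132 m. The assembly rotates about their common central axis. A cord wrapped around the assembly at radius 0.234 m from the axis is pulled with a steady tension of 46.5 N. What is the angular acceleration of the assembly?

I = ½M₁R₁² + ½M₂R₂² = ½(5.17)(0.234)² + ½(7.46)(0.132)² = 0.2065 kg·m².
τ = F r = (46.5)(0.234) = 10.88 N·m.
α = τ/I = 10.88/0.2065 = 52.68 rad/s².

α ≈ 52.7 rad/s²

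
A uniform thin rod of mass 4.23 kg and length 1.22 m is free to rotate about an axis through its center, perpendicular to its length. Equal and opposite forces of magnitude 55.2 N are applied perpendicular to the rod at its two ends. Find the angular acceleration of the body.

α ≈ 128 rad/s²

I = (1/12)ML² = (1/12)(4.23)(1.22)² = 0.5247 kg·m².
The couple gives τ = F·(L/2) + F·(L/2) = F L = (55.2)(1.22) = 67.34 N·m.
Newton's second law for rotation, τ = Iα, gives α = τ/I = 67.34/0.5247 = 128.4 rad/s².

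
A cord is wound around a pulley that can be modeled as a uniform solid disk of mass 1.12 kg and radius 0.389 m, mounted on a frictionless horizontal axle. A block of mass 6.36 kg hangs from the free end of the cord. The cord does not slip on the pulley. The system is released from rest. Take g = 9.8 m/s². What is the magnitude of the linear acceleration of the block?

I = ½MR² = (1/2)(1.12)(0.389)² = 0.08474 kg·m².
Block: mg − T = ma. Pulley: TR = Iα. No-slip: a = αR, so T = (I/R²)a = 0.5600·a.
Then mg = (m + 0.5600)a, so a = (6.36)(9.8)/(6.36 + 0.5600) = 9.007 m/s².

a ≈ 9.01 m/s²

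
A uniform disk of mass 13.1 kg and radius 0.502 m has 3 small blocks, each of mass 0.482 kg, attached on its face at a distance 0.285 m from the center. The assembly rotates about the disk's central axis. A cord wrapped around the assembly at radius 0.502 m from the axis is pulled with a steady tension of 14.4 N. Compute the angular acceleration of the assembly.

I_disk = ½MR² = ½(13.1)(0.502)² = 1.651 kg·m².
I_blocks = 3·m·r² = 3(0.482)(0.285)² = 0.1175 kg·m².
Total I = 1.768 kg·m².
τ = F r = (14.4)(0.502) = 7.229 N·m.
α = τ/I = 7.229/1.768 = 4.089 rad/s².

α ≈ 4.09 rad/s²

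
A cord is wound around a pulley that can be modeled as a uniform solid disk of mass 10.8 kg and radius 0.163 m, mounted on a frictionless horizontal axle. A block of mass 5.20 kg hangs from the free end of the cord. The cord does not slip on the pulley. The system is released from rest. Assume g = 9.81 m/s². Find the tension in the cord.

I = ½MR² = (1/2)(10.8)(0.163)² = 0.1435 kg·m².
Block: mg − T = ma. Pulley: TR = Iα. No-slip: a = αR, so T = (I/R²)a = 5.400·a.
Then mg = (m + 5.400)a, so a = (5.20)(9.81)/(5.20 + 5.400) = 4.812 m/s².
T = 5.400·a = 25.99 N.

T ≈ 26.0 N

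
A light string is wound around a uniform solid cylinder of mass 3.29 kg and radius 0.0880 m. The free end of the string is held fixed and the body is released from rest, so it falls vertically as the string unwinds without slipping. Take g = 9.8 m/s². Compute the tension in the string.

Translation: Mg − T = Ma. Rotation about the center: TR = Iα with I = ½MR².
With a = αR: T = (I/R²)a = (1/2)M a, so Mg = (1 + 0.5000)Ma.
a = g/(1 + 0.5000) = 9.8/1.500 = 6.533 m/s².
T = 0.5000·M·a = (0.5000)(3.29)(6.533) = 10.75 N.

T ≈ 10.7 N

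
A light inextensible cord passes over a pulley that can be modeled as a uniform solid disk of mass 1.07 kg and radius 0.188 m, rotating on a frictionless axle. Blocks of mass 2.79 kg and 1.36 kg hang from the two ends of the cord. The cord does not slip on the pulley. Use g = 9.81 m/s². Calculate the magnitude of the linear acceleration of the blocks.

a ≈ 2.99 m/s²

I = ½MR² = (1/2)(1.07)(0.188)² = 0.01891 kg·m².
Heavier block: m₁g − T₁ = m₁a. Lighter block: T₂ − m₂g = m₂a.
Pulley: (T₁ − T₂)R = Iα = I(a/R), so T₁ − T₂ = (I/R²)a = (1/2)M_p a = 0.5350·a.
Adding the three: (m₁ − m₂)g = (m₁ + m₂ + 0.5350)a, so a = (2.79 − 1.36)(9.81)/(2.79 + 1.36 + 0.5350) = 2.994 m/s².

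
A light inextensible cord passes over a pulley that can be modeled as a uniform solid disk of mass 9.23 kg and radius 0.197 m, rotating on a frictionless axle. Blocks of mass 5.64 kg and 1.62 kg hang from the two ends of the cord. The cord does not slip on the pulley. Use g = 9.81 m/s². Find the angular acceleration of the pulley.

α ≈ 16.9 rad/s²

I = ½MR² = (1/2)(9.23)(0.197)² = 0.1791 kg·m².
Heavier block: m₁g − T₁ = m₁a. Lighter block: T₂ − m₂g = m₂a.
Pulley: (T₁ − T₂)R = Iα = I(a/R), so T₁ − T₂ = (I/R²)a = (1/2)M_p a = 4.615·a.
Adding the three: (m₁ − m₂)g = (m₁ + m₂ + 4.615)a, so a = (5.64 − 1.62)(9.81)/(5.64 + 1.62 + 4.615) = 3.321 m/s².
α = a/R = 3.321/0.197 = 16.86 rad/s².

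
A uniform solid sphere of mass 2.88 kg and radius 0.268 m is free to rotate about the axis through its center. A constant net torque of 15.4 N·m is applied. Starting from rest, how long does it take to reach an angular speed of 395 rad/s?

t ≈ 2.12 s

I = (2/5)MR² = (2/5)(2.88)(0.268)² = 0.08274 kg·m².
α = τ/I = 15.4/0.08274 = 186.1 rad/s².
ω = αt ⇒ t = ω/α = 395/186.1 = 2.122 s.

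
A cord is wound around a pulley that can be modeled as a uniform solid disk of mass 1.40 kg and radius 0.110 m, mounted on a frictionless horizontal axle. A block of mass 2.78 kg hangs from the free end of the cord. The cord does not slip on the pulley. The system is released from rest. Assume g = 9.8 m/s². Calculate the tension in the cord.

T ≈ 5.48 N

I = ½MR² = (1/2)(1.40)(0.110)² = 0.008470 kg·m².
Block: mg − T = ma. Pulley: TR = Iα. No-slip: a = αR, so T = (I/R²)a = 0.7000·a.
Then mg = (m + 0.7000)a, so a = (2.78)(9.8)/(2.78 + 0.7000) = 7.829 m/s².
T = 0.7000·a = 5.480 N.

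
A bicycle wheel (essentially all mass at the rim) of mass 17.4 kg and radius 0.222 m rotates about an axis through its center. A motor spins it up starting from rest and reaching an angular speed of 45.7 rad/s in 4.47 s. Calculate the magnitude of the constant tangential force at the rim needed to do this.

F ≈ 39.5 N

I = MR² = (17.4)(0.222)² = 0.8575 kg·m².
α = Δω/Δt = (45.7 − 0)/4.47 = 10.22 rad/s².
The required torque is τ = Iα = (0.8575)(10.22) = 8.767 N·m.
A tangential force at the rim gives τ = FR, so F = τ/R = 8.767/0.222 = 39.49 N.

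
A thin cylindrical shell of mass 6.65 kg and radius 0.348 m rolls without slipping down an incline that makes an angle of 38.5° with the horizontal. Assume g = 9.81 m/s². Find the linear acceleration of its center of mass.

a ≈ 3.05 m/s²

Translation along the incline: Mg sinθ − f = Ma.
Rotation about the center: fR = Iα with I = MR². No-slip gives a = αR, so f = (I/R²)a = M a.
Substituting: Mg sinθ = (1 + 1.000)Ma, so a = g sinθ/(1 + 1.000) = (9.81) sin 38.5° / 2.000 = 3.053 m/s².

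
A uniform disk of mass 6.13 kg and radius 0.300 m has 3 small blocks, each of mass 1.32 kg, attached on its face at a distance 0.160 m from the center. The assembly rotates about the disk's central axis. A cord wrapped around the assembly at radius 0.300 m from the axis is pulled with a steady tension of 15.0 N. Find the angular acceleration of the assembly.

I_disk = ½MR² = ½(6.13)(0.300)² = 0.2758 kg·m².
I_blocks = 3·m·r² = 3(1.32)(0.160)² = 0.1014 kg·m².
Total I = 0.3772 kg·m².
τ = F r = (15.0)(0.300) = 4.500 N·m.
α = τ/I = 4.500/0.3772 = 11.93 rad/s².

α ≈ 11.9 rad/s²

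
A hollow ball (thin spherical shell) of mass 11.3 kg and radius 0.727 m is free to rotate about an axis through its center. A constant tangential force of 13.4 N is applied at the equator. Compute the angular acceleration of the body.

I = (2/3)MR² = (2/3)(11.3)(0.727)² = 3.982 kg·m².
τ = F R = (13.4)(0.727) = 9.742 N·m.
Newton's second law for rotation, τ = Iα, gives α = τ/I = 9.742/3.982 = 2.447 rad/s².

α ≈ 2.45 rad/s²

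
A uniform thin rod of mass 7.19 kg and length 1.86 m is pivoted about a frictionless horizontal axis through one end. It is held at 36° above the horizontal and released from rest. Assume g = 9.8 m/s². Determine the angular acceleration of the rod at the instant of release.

About the pivot, I = (1/3)ML² = (1/3)(7.19)(1.86)² = 8.292 kg·m².
The weight acts at the center, a distance L/2 = 0.9300 m from the pivot; τ = Mg(L/2) cos 36° = 53.01 N·m.
α = τ/I = 53.01/8.292 = 6.394 rad/s².

α ≈ 6.39 rad/s²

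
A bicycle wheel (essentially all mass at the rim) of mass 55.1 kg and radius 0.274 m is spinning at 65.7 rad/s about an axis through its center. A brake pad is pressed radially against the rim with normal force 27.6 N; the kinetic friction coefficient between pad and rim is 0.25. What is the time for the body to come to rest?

I = MR² = (55.1)(0.274)² = 4.137 kg·m².
Friction force f = μN = (0.25)(27.6) = 6.900 N at the rim; torque magnitude τ = fR = 1.891 N·m, opposing ω.
|α| = τ/I = 1.891/4.137 = 0.4570 rad/s² (deceleration).
0 = ω₀ − |α|t ⇒ t = ω₀/|α| = 65.7/0.4570 = 143.8 s.

t ≈ 144 s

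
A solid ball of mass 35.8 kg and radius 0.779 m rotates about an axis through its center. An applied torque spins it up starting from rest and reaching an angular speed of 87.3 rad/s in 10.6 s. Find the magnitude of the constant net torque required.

I = (2/5)MR² = (2/5)(35.8)(0.779)² = 8.690 kg·m².
α = Δω/Δt = (87.3 − 0)/10.6 = 8.236 rad/s².
τ = Iα = (8.690)(8.236) = 71.57 N·m.

τ ≈ 71.6 N·m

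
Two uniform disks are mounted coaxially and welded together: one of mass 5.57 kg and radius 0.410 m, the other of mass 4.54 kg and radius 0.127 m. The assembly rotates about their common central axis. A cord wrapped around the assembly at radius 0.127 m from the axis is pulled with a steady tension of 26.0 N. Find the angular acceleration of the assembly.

I = ½M₁R₁² + ½M₂R₂² = ½(5.57)(0.410)² + ½(4.54)(0.127)² = 0.5048 kg·m².
τ = F r = (26.0)(0.127) = 3.302 N·m.
α = τ/I = 3.302/0.5048 = 6.542 rad/s².

α ≈ 6.54 rad/s²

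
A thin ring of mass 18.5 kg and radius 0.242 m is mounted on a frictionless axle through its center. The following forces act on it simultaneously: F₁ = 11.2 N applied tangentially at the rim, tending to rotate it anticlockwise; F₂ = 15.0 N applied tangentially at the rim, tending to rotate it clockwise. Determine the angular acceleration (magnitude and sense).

α ≈ 0.849 rad/s², clockwise

I = MR² = (18.5)(0.242)² = 1.083 kg·m².
Taking anticlockwise as positive: τ₁ = +(11.2)(0.242) = +2.710 N·m; τ₂ = −(15.0)(0.242) = −3.630 N·m.
Net torque τ = -0.9196 N·m.
α = τ/I = -0.9196/1.083 = -0.8488 rad/s².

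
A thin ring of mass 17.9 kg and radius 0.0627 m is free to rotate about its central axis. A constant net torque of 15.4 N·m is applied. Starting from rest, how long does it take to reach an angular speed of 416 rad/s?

t ≈ 1.90 s

I = MR² = (17.9)(0.0627)² = 0.07037 kg·m².
α = τ/I = 15.4/0.07037 = 218.8 rad/s².
ω = αt ⇒ t = ω/α = 416/218.8 = 1.901 s.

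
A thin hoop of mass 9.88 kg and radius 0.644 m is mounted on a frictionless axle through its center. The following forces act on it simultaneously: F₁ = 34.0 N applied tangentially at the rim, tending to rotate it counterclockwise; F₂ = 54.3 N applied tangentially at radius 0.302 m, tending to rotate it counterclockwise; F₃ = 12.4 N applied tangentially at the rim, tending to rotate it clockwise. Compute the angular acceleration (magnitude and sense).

I = MR² = (9.88)(0.644)² = 4.098 kg·m².
Taking counterclockwise as positive: τ₁ = +(34.0)(0.644) = +21.90 N·m; τ₂ = +(54.3)(0.302) = +16.40 N·m; τ₃ = −(12.4)(0.644) = −7.986 N·m.
Net torque τ = 30.31 N·m.
α = τ/I = 30.31/4.098 = 7.397 rad/s².

α ≈ 7.40 rad/s², counterclockwise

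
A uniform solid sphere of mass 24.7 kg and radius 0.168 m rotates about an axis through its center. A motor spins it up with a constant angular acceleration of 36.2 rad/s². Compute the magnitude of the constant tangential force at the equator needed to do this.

F ≈ 60.1 N

I = (2/5)MR² = (2/5)(24.7)(0.168)² = 0.2789 kg·m².
The required torque is τ = Iα = (0.2789)(36.20) = 10.09 N·m.
A tangential force at the equator gives τ = FR, so F = τ/R = 10.09/0.168 = 60.09 N.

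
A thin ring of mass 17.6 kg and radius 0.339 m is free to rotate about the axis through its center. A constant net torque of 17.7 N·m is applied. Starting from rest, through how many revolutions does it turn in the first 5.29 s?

≈ 19.5 revolutions

I = MR² = (17.6)(0.339)² = 2.023 kg·m².
α = τ/I = 17.7/2.023 = 8.751 rad/s².
θ = ½αt² = ½(8.751)(5.29)² = 122.4 rad.
Revolutions = θ/(2π) = 19.49.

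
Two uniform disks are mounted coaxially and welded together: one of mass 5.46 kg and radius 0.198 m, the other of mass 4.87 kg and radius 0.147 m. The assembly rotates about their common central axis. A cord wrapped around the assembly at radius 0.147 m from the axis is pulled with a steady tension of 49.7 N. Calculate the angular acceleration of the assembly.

I = ½M₁R₁² + ½M₂R₂² = ½(5.46)(0.198)² + ½(4.87)(0.147)² = 0.1596 kg·m².
τ = F r = (49.7)(0.147) = 7.306 N·m.
α = τ/I = 7.306/0.1596 = 45.76 rad/s².

α ≈ 45.8 rad/s²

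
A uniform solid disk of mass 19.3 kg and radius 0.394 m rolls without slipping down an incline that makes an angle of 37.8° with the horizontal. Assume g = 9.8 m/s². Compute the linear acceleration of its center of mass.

Translation along the incline: Mg sinθ − f = Ma.
Rotation about the center: fR = Iα with I = ½MR². No-slip gives a = αR, so f = (I/R²)a = (1/2)M a.
Substituting: Mg sinθ = (1 + 0.5000)Ma, so a = g sinθ/(1 + 0.5000) = (9.8) sin 37.8° / 1.500 = 4.004 m/s².

a ≈ 4.00 m/s²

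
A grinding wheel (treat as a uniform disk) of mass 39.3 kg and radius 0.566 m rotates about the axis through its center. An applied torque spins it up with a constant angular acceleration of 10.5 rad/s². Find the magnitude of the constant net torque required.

τ ≈ 66.1 N·m

I = ½MR² = (1/2)(39.3)(0.566)² = 6.295 kg·m².
τ = Iα = (6.295)(10.50) = 66.10 N·m.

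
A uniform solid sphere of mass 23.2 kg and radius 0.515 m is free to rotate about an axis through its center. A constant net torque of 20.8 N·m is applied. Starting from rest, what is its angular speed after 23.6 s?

ω ≈ 199 rad/s

I = (2/5)MR² = (2/5)(23.2)(0.515)² = 2.461 kg·m².
α = τ/I = 20.8/2.461 = 8.451 rad/s².
ω = ω₀ + αt = 0 + (8.451)(23.6) = 199.4 rad/s.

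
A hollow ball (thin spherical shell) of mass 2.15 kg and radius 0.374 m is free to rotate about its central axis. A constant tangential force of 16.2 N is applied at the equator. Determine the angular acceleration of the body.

α ≈ 30.2 rad/s²

I = (2/3)MR² = (2/3)(2.15)(0.374)² = 0.2005 kg·m².
τ = F R = (16.2)(0.374) = 6.059 N·m.
From τ = Iα: α = 6.059/0.2005 = 30.22 rad/s².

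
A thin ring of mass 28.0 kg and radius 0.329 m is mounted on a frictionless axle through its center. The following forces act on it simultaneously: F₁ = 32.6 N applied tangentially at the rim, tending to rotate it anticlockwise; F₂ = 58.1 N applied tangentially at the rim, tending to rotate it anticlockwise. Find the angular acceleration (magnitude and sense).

α ≈ 9.85 rad/s², anticlockwise

I = MR² = (28.0)(0.329)² = 3.031 kg·m².
Taking anticlockwise as positive: τ₁ = +(32.6)(0.329) = +10.73 N·m; τ₂ = +(58.1)(0.329) = +19.11 N·m.
Net torque τ = 29.84 N·m.
α = τ/I = 29.84/3.031 = 9.846 rad/s².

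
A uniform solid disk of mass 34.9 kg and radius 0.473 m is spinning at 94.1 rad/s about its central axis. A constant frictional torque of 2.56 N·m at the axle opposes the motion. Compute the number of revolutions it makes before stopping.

≈ 1070 revolutions

I = ½MR² = (1/2)(34.9)(0.473)² = 3.904 kg·m².
The net torque has magnitude 2.56 N·m, opposing ω.
|α| = τ/I = 2.560/3.904 = 0.6557 rad/s² (deceleration).
ω² = ω₀² − 2|α|θ with ω = 0 ⇒ θ = ω₀²/(2|α|) = 6752 rad = 1075 rev.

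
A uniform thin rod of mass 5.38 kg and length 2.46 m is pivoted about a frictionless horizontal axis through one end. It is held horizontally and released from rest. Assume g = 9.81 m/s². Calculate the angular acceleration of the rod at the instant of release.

About the pivot, I = (1/3)ML² = (1/3)(5.38)(2.46)² = 10.85 kg·m².
The weight acts at the center, a distance L/2 = 1.230 m from the pivot; τ = Mg(L/2) = 64.92 N·m.
α = τ/I = 64.92/10.85 = 5.982 rad/s².

α ≈ 5.98 rad/s²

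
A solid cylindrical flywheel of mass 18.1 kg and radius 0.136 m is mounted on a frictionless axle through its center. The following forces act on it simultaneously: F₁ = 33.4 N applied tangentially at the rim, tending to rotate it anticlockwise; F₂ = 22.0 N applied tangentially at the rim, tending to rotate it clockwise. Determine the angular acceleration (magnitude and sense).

α ≈ 9.26 rad/s², anticlockwise

I = ½MR² = (1/2)(18.1)(0.136)² = 0.1674 kg·m².
Taking anticlockwise as positive: τ₁ = +(33.4)(0.136) = +4.542 N·m; τ₂ = −(22.0)(0.136) = −2.992 N·m.
Net torque τ = 1.550 N·m.
α = τ/I = 1.550/0.1674 = 9.262 rad/s².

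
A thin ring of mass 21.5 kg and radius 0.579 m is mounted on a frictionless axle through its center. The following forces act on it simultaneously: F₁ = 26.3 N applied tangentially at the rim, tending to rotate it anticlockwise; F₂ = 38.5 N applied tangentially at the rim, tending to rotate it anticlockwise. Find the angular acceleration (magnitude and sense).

α ≈ 5.21 rad/s², anticlockwise

I = MR² = (21.5)(0.579)² = 7.208 kg·m².
Taking anticlockwise as positive: τ₁ = +(26.3)(0.579) = +15.23 N·m; τ₂ = +(38.5)(0.579) = +22.29 N·m.
Net torque τ = 37.52 N·m.
α = τ/I = 37.52/7.208 = 5.205 rad/s².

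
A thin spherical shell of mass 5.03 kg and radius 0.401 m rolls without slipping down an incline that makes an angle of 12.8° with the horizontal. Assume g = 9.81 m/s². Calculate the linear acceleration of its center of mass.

a ≈ 1.30 m/s²

Translation along the incline: Mg sinθ − f = Ma.
Rotation about the center: fR = Iα with I = (2/3)MR². No-slip gives a = αR, so f = (I/R²)a = (2/3)M a.
Substituting: Mg sinθ = (1 + 0.6667)Ma, so a = g sinθ/(1 + 0.6667) = (9.81) sin 12.8° / 1.667 = 1.304 m/s².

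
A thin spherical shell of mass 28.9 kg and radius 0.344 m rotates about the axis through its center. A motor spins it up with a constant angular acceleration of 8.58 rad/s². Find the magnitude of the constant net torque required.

τ ≈ 19.6 N·m

I = (2/3)MR² = (2/3)(28.9)(0.344)² = 2.280 kg·m².
τ = Iα = (2.280)(8.580) = 19.56 N·m.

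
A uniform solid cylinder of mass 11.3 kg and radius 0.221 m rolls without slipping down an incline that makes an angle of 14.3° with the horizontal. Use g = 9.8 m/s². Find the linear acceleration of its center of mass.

Translation along the incline: Mg sinθ − f = Ma.
Rotation about the center: fR = Iα with I = ½MR². No-slip gives a = αR, so f = (I/R²)a = (1/2)M a.
Substituting: Mg sinθ = (1 + 0.5000)Ma, so a = g sinθ/(1 + 0.5000) = (9.8) sin 14.3° / 1.500 = 1.614 m/s².

a ≈ 1.61 m/s²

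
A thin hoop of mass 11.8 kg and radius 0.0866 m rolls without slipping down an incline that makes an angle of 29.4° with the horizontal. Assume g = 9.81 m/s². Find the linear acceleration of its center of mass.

Translation along the incline: Mg sinθ − f = Ma.
Rotation about the center: fR = Iα with I = MR². No-slip gives a = αR, so f = (I/R²)a = M a.
Substituting: Mg sinθ = (1 + 1.000)Ma, so a = g sinθ/(1 + 1.000) = (9.81) sin 29.4° / 2.000 = 2.408 m/s².

a ≈ 2.41 m/s²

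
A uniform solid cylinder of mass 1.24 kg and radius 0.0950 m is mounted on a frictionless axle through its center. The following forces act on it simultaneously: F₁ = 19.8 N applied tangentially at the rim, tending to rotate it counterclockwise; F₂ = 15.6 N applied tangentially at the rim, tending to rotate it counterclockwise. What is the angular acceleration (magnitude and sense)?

I = ½MR² = (1/2)(1.24)(0.0950)² = 0.005595 kg·m².
Taking counterclockwise as positive: τ₁ = +(19.8)(0.0950) = +1.881 N·m; τ₂ = +(15.6)(0.0950) = +1.482 N·m.
Net torque τ = 3.363 N·m.
α = τ/I = 3.363/0.005595 = 601.0 rad/s².

α ≈ 601 rad/s², counterclockwise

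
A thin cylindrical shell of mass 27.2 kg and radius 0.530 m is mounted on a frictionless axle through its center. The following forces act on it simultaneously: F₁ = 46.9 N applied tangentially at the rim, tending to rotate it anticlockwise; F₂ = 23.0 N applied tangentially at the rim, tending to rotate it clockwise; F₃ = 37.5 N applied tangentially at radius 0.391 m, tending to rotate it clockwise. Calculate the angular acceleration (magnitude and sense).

I = MR² = (27.2)(0.530)² = 7.640 kg·m².
Taking anticlockwise as positive: τ₁ = +(46.9)(0.530) = +24.86 N·m; τ₂ = −(23.0)(0.530) = −12.19 N·m; τ₃ = −(37.5)(0.391) = −14.66 N·m.
Net torque τ = -1.996 N·m.
α = τ/I = -1.996/7.640 = -0.2612 rad/s².

α ≈ 0.261 rad/s², clockwise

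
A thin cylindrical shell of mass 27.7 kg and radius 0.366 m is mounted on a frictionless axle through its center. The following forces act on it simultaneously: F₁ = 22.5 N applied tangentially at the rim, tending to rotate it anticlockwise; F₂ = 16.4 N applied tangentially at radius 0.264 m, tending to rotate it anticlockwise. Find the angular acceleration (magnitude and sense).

α ≈ 3.39 rad/s², anticlockwise

I = MR² = (27.7)(0.366)² = 3.711 kg·m².
Taking anticlockwise as positive: τ₁ = +(22.5)(0.366) = +8.235 N·m; τ₂ = +(16.4)(0.264) = +4.330 N·m.
Net torque τ = 12.56 N·m.
α = τ/I = 12.56/3.711 = 3.386 rad/s².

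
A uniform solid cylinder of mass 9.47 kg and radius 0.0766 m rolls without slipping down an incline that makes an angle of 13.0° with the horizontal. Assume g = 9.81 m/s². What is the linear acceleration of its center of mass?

a ≈ 1.47 m/s²

Translation along the incline: Mg sinθ − f = Ma.
Rotation about the center: fR = Iα with I = ½MR². No-slip gives a = αR, so f = (I/R²)a = (1/2)M a.
Substituting: Mg sinθ = (1 + 0.5000)Ma, so a = g sinθ/(1 + 0.5000) = (9.81) sin 13.0° / 1.500 = 1.471 m/s².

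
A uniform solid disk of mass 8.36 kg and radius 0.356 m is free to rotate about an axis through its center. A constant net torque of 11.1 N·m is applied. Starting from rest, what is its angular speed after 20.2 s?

ω ≈ 423 rad/s

I = ½MR² = (1/2)(8.36)(0.356)² = 0.5298 kg·m².
α = τ/I = 11.1/0.5298 = 20.95 rad/s².
ω = ω₀ + αt = 0 + (20.95)(20.2) = 423.3 rad/s.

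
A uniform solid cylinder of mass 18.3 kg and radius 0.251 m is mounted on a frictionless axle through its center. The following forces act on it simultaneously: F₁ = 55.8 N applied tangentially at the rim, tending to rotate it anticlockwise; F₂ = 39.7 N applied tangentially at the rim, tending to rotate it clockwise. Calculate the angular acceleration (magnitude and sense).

I = ½MR² = (1/2)(18.3)(0.251)² = 0.5765 kg·m².
Taking anticlockwise as positive: τ₁ = +(55.8)(0.251) = +14.01 N·m; τ₂ = −(39.7)(0.251) = −9.965 N·m.
Net torque τ = 4.041 N·m.
α = τ/I = 4.041/0.5765 = 7.010 rad/s².

α ≈ 7.01 rad/s², anticlockwise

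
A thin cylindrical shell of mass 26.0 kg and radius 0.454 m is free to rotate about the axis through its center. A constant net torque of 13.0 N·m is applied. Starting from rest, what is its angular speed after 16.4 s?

I = MR² = (26.0)(0.454)² = 5.359 kg·m².
α = τ/I = 13.0/5.359 = 2.426 rad/s².
ω = ω₀ + αt = 0 + (2.426)(16.4) = 39.78 rad/s.

ω ≈ 39.8 rad/s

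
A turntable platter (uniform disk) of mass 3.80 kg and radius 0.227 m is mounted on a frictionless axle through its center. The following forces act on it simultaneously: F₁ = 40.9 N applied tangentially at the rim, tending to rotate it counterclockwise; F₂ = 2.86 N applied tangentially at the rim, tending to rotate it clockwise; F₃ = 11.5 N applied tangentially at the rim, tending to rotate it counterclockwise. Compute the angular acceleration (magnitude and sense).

α ≈ 115 rad/s², counterclockwise

I = ½MR² = (1/2)(3.80)(0.227)² = 0.09791 kg·m².
Taking counterclockwise as positive: τ₁ = +(40.9)(0.227) = +9.284 N·m; τ₂ = −(2.86)(0.227) = −0.6492 N·m; τ₃ = +(11.5)(0.227) = +2.611 N·m.
Net torque τ = 11.25 N·m.
α = τ/I = 11.25/0.09791 = 114.9 rad/s².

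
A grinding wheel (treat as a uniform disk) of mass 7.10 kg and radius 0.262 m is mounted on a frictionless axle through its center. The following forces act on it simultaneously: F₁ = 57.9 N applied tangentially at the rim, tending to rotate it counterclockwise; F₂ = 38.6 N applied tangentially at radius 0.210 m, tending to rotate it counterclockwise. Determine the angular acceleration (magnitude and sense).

α ≈ 95.5 rad/s², counterclockwise

I = ½MR² = (1/2)(7.10)(0.262)² = 0.2437 kg·m².
Taking counterclockwise as positive: τ₁ = +(57.9)(0.262) = +15.17 N·m; τ₂ = +(38.6)(0.210) = +8.106 N·m.
Net torque τ = 23.28 N·m.
α = τ/I = 23.28/0.2437 = 95.52 rad/s².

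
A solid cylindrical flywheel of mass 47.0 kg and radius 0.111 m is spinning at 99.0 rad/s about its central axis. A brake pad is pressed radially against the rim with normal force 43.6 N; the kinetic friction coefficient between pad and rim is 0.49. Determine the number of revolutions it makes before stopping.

≈ 95.2 revolutions

I = ½MR² = (1/2)(47.0)(0.111)² = 0.2895 kg·m².
Friction force f = μN = (0.49)(43.6) = 21.36 N at the rim; torque magnitude τ = fR = 2.371 N·m, opposing ω.
|α| = τ/I = 2.371/0.2895 = 8.190 rad/s² (deceleration).
ω² = ω₀² − 2|α|θ with ω = 0 ⇒ θ = ω₀²/(2|α|) = 598.3 rad = 95.23 rev.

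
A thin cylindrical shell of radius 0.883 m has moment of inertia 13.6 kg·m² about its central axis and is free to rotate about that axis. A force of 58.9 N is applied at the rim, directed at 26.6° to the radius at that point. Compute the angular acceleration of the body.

α ≈ 1.71 rad/s²

Only the tangential component produces torque: τ = F R sinθ = (58.9)(0.883) sin 26.6° = 23.29 N·m.
Newton's second law for rotation, τ = Iα, gives α = τ/I = 23.29/13.60 = 1.712 rad/s².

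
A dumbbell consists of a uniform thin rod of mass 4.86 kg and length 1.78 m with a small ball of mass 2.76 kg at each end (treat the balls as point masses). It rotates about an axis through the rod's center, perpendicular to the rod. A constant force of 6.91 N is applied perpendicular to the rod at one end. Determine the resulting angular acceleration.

I_rod = (1/12)ML² = (1/12)(4.86)(1.78)² = 1.283 kg·m².
I_balls = 2·m·(L/2)² = 2(2.76)(0.8900)² = 4.372 kg·m².
Total I = 5.656 kg·m².
τ = F·(L/2) = (6.91)(0.890) = 6.150 N·m.
α = τ/I = 6.150/5.656 = 1.087 rad/s².

α ≈ 1.09 rad/s²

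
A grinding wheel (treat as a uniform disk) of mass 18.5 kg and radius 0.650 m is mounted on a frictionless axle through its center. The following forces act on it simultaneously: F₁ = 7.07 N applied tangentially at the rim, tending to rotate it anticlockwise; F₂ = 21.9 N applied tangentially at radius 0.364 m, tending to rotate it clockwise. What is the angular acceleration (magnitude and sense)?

α ≈ 0.864 rad/s², clockwise

I = ½MR² = (1/2)(18.5)(0.650)² = 3.908 kg·m².
Taking anticlockwise as positive: τ₁ = +(7.07)(0.650) = +4.596 N·m; τ₂ = −(21.9)(0.364) = −7.972 N·m.
Net torque τ = -3.376 N·m.
α = τ/I = -3.376/3.908 = -0.8639 rad/s².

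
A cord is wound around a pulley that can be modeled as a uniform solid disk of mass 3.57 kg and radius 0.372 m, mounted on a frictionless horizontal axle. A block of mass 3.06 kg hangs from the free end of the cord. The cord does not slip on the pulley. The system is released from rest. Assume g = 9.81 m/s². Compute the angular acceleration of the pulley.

α ≈ 16.7 rad/s²

I = ½MR² = (1/2)(3.57)(0.372)² = 0.2470 kg·m².
Block: mg − T = ma. Pulley: TR = Iα. No-slip: a = αR, so T = (I/R²)a = 1.785·a.
Then mg = (m + 1.785)a, so a = (3.06)(9.81)/(3.06 + 1.785) = 6.196 m/s².
α = a/R = 6.196/0.372 = 16.66 rad/s².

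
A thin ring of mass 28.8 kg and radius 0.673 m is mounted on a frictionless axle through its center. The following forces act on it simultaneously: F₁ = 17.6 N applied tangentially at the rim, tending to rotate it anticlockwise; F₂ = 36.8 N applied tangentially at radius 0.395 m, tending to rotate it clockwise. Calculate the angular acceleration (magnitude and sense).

I = MR² = (28.8)(0.673)² = 13.04 kg·m².
Taking anticlockwise as positive: τ₁ = +(17.6)(0.673) = +11.84 N·m; τ₂ = −(36.8)(0.395) = −14.54 N·m.
Net torque τ = -2.691 N·m.
α = τ/I = -2.691/13.04 = -0.2063 rad/s².

α ≈ 0.206 rad/s², clockwise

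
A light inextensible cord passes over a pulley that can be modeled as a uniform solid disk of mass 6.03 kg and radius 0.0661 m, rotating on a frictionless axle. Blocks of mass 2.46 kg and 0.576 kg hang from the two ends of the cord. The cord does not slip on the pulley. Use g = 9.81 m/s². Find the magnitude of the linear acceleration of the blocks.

a ≈ 3.05 m/s²

I = ½MR² = (1/2)(6.03)(0.0661)² = 0.01317 kg·m².
Heavier block: m₁g − T₁ = m₁a. Lighter block: T₂ − m₂g = m₂a.
Pulley: (T₁ − T₂)R = Iα = I(a/R), so T₁ − T₂ = (I/R²)a = (1/2)M_p a = 3.015·a.
Adding the three: (m₁ − m₂)g = (m₁ + m₂ + 3.015)a, so a = (2.46 − 0.576)(9.81)/(2.46 + 0.576 + 3.015) = 3.054 m/s².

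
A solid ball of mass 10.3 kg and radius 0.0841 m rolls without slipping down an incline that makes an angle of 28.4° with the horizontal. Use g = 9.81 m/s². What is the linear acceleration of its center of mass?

a ≈ 3.33 m/s²

Translation along the incline: Mg sinθ − f = Ma.
Rotation about the center: fR = Iα with I = (2/5)MR². No-slip gives a = αR, so f = (I/R²)a = (2/5)M a.
Substituting: Mg sinθ = (1 + 0.4000)Ma, so a = g sinθ/(1 + 0.4000) = (9.81) sin 28.4° / 1.400 = 3.333 m/s².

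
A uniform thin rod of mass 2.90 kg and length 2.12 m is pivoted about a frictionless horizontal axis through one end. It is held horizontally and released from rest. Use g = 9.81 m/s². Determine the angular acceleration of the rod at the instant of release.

About the pivot, I = (1/3)ML² = (1/3)(2.90)(2.12)² = 4.345 kg·m².
The weight acts at the center, a distance L/2 = 1.060 m from the pivot; τ = Mg(L/2) = 30.16 N·m.
α = τ/I = 30.16/4.345 = 6.941 rad/s².

α ≈ 6.94 rad/s²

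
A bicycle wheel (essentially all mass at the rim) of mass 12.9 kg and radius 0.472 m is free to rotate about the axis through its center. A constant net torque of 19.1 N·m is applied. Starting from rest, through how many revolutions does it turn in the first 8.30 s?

≈ 36.4 revolutions

I = MR² = (12.9)(0.472)² = 2.874 kg·m².
α = τ/I = 19.1/2.874 = 6.646 rad/s².
θ = ½αt² = ½(6.646)(8.30)² = 228.9 rad.
Revolutions = θ/(2π) = 36.43.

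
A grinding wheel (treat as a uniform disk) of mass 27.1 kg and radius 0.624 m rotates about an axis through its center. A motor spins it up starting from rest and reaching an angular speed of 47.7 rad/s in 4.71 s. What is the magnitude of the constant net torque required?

τ ≈ 53.4 N·m

I = ½MR² = (1/2)(27.1)(0.624)² = 5.276 kg·m².
α = Δω/Δt = (47.7 − 0)/4.71 = 10.13 rad/s².
τ = Iα = (5.276)(10.13) = 53.43 N·m.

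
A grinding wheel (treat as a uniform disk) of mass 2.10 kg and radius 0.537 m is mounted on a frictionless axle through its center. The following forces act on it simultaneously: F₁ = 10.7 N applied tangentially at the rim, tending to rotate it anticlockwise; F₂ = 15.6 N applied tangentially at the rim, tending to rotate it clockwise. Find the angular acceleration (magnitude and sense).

α ≈ 8.69 rad/s², clockwise

I = ½MR² = (1/2)(2.10)(0.537)² = 0.3028 kg·m².
Taking anticlockwise as positive: τ₁ = +(10.7)(0.537) = +5.746 N·m; τ₂ = −(15.6)(0.537) = −8.377 N·m.
Net torque τ = -2.631 N·m.
α = τ/I = -2.631/0.3028 = -8.690 rad/s².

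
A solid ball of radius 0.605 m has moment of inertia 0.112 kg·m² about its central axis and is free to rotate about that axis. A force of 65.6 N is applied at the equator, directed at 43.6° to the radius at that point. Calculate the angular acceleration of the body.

Only the tangential component produces torque: τ = F R sinθ = (65.6)(0.605) sin 43.6° = 27.37 N·m.
From τ = Iα: α = 27.37/0.1120 = 244.4 rad/s².

α ≈ 244 rad/s²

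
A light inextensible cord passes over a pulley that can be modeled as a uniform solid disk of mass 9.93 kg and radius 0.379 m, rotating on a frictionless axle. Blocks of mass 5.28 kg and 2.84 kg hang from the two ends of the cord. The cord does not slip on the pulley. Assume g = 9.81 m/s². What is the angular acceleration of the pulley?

I = ½MR² = (1/2)(9.93)(0.379)² = 0.7132 kg·m².
Heavier block: m₁g − T₁ = m₁a. Lighter block: T₂ − m₂g = m₂a.
Pulley: (T₁ − T₂)R = Iα = I(a/R), so T₁ − T₂ = (I/R²)a = (1/2)M_p a = 4.965·a.
Adding the three: (m₁ − m₂)g = (m₁ + m₂ + 4.965)a, so a = (5.28 − 2.84)(9.81)/(5.28 + 2.84 + 4.965) = 1.829 m/s².
α = a/R = 1.829/0.379 = 4.827 rad/s².

α ≈ 4.83 rad/s²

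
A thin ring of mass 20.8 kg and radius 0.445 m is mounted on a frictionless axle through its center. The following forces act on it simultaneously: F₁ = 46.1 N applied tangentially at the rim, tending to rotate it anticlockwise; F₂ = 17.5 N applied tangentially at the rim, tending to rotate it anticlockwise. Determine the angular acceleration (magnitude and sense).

I = MR² = (20.8)(0.445)² = 4.119 kg·m².
Taking anticlockwise as positive: τ₁ = +(46.1)(0.445) = +20.51 N·m; τ₂ = +(17.5)(0.445) = +7.788 N·m.
Net torque τ = 28.30 N·m.
α = τ/I = 28.30/4.119 = 6.871 rad/s².

α ≈ 6.87 rad/s², anticlockwise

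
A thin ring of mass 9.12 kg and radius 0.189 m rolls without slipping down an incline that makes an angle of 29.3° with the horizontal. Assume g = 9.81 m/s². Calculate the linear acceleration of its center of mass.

Translation along the incline: Mg sinθ − f = Ma.
Rotation about the center: fR = Iα with I = MR². No-slip gives a = αR, so f = (I/R²)a = M a.
Substituting: Mg sinθ = (1 + 1.000)Ma, so a = g sinθ/(1 + 1.000) = (9.81) sin 29.3° / 2.000 = 2.400 m/s².

a ≈ 2.40 m/s²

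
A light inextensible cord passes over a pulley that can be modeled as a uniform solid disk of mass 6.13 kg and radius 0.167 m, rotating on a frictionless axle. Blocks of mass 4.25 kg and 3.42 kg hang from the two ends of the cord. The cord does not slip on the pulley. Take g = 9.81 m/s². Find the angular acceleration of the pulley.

I = ½MR² = (1/2)(6.13)(0.167)² = 0.08548 kg·m².
Heavier block: m₁g − T₁ = m₁a. Lighter block: T₂ − m₂g = m₂a.
Pulley: (T₁ − T₂)R = Iα = I(a/R), so T₁ − T₂ = (I/R²)a = (1/2)M_p a = 3.065·a.
Adding the three: (m₁ − m₂)g = (m₁ + m₂ + 3.065)a, so a = (4.25 − 3.42)(9.81)/(4.25 + 3.42 + 3.065) = 0.7585 m/s².
α = a/R = 0.7585/0.167 = 4.542 rad/s².

α ≈ 4.54 rad/s²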